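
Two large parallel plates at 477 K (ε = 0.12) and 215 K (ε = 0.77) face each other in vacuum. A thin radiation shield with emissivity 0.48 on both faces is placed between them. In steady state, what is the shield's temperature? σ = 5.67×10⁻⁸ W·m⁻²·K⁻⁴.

T_s ≈ 332 K

In steady state the net flux on the hot side equals that on the cold side.
σ(T₁⁴−T_s⁴)/D₁ = σ(T_s⁴−T₂⁴)/D₂, with D₁ = 1/ε₁+1/ε_s−1 = 9.417, D₂ = 1/ε_s+1/ε₂−1 = 2.382.
Solve for T_s⁴: T_s⁴ = (D₂·T₁⁴ + D₁·T₂⁴)/(D₁+D₂) = 1.216×10¹⁰ K⁴.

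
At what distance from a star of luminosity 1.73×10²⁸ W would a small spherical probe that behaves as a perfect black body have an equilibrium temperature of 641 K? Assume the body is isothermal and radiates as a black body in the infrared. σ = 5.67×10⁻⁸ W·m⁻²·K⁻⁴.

For an isothermal black-emitting sphere, (1−a)S·πr² = σ·4πr²·T⁴ ⇒ S = 4σT⁴/(1−a).
S = 4·5.67×10⁻⁸·(641)⁴/1.00 = 38290 W/m².
Flux falls as S = L/(4πd²), so d = √(L/(4πS)) = √(1.73×10²⁸/(4π·38290)).

d ≈ 1.90×10¹¹ m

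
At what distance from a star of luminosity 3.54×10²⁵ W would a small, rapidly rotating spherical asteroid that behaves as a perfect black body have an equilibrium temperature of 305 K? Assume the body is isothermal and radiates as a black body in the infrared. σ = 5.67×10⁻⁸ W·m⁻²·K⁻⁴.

For an isothermal black-emitting sphere, (1−a)S·πr² = σ·4πr²·T⁴ ⇒ S = 4σT⁴/(1−a).
S = 4·5.67×10⁻⁸·(305)⁴/1.00 = 1963 W/m².
Flux falls as S = L/(4πd²), so d = √(L/(4πS)) = √(3.54×10²⁵/(4π·1963)).

d ≈ 3.79×10¹⁰ m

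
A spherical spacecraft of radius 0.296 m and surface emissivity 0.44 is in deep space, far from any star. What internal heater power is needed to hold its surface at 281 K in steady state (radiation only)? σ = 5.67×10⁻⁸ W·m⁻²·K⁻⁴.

P ≈ 171 W

P = εσ·4πr²·T⁴.
4πr² = 1.101 m²; T⁴ = 6.235×10⁹ K⁴.
P = 0.44·5.67×10⁻⁸·1.101·6.235×10⁹.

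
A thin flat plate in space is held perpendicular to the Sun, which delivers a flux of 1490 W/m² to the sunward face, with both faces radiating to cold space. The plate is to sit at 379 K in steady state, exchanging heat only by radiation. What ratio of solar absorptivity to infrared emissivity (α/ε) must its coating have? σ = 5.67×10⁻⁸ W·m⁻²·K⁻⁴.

α/ε ≈ 1.57

Balance: αS·A = εσ·2A·T⁴ ⇒ α/ε = 2σT⁴/S.
α/ε = 2·5.67×10⁻⁸·(379)⁴/1490 = 2·5.67×10⁻⁸·2.063×10¹⁰/1490.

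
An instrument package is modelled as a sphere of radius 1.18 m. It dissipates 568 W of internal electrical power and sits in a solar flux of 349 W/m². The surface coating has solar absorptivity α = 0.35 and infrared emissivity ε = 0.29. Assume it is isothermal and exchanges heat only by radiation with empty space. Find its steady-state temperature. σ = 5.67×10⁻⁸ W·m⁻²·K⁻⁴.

At steady state, absorbed solar power + internal power = radiated power.
Absorbed: α·S·A_cross = 0.35·349·4.374 = 534.3 W (cross-section πr²).
Total input = 534.3 + 568 = 1102 W.
Radiated: εσ·A_surf·T⁴ with A_surf = 4πr² = 17.50 m².
T⁴ = 1102/(0.29·5.67×10⁻⁸·17.50) = 3.831×10⁹ K⁴.

T ≈ 249 K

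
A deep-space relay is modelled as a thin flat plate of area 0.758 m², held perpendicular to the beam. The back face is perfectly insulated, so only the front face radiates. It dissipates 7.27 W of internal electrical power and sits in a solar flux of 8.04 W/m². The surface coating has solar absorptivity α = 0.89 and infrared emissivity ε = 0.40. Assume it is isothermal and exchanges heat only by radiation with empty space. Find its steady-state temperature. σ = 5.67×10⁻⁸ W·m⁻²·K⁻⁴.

T ≈ 165 K

At steady state, absorbed solar power + internal power = radiated power.
Absorbed: α·S·A_cross = 0.89·8.04·0.7580 = 5.424 W (cross-section A).
Total input = 5.424 + 7.27 = 12.69 W.
Radiated: εσ·A_surf·T⁴ with A_surf = A = 0.7580 m².
T⁴ = 12.69/(0.40·5.67×10⁻⁸·0.7580) = 7.384×10⁸ K⁴.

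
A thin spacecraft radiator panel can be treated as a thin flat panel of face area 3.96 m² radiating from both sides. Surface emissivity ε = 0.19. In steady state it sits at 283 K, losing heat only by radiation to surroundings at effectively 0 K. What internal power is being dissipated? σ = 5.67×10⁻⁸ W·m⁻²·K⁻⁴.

P ≈ 547 W

Steady state: P = εσA T⁴.
A = 2·3.96 = 7.920 m²; T⁴ = (283)⁴ = 6.414×10⁹ K⁴.
P = 0.19 × 5.67×10⁻⁸ × 7.920 × 6.414×10⁹.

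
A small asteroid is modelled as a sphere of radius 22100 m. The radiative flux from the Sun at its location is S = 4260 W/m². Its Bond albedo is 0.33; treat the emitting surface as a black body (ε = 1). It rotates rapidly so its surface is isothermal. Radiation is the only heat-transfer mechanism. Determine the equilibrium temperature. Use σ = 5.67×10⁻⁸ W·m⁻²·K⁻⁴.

At equilibrium, absorbed power = emitted power.
Absorbing cross-section = πr² = 1.534×10⁹ m²; emitting surface = 4πr² = 6.138×10⁹ m² (ratio 4).
(1−a)S·A_cross = εσ·A_surf·T⁴  ⇒  T⁴ = (1−a)S/(4σ).
T⁴ = 0.670·4260/(4·5.67×10⁻⁸) = 1.258×10¹⁰ K⁴.
T = (1.258×10¹⁰)^(1/4).

T ≈ 335 K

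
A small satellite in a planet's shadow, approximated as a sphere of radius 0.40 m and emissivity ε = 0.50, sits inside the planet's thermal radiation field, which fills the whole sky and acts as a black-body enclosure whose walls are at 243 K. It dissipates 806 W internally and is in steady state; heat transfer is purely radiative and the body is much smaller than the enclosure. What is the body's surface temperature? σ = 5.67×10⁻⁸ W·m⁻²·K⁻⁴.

For a small grey body in a large enclosure, net radiated power = εσA(T⁴ − T_w⁴).
Steady state: P = εσA(T⁴ − T_w⁴) with A = 4πr² = 2.011 m².
T⁴ = P/(εσA) + T_w⁴ = 806/(0.50·5.67×10⁻⁸·2.011) + (243)⁴
    = 1.414×10¹⁰ + 3.487×10⁹ = 1.763×10¹⁰ K⁴.

T ≈ 364 K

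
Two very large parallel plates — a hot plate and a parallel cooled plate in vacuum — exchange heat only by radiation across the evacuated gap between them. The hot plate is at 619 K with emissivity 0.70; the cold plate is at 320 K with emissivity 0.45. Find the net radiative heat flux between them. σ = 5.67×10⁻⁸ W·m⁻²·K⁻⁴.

For two infinite grey parallel plates, q = σ(T₁⁴ − T₂⁴)/(1/ε₁ + 1/ε₂ − 1).
T₁⁴ − T₂⁴ = 1.468×10¹¹ − 1.049×10¹⁰ = 1.363×10¹¹ K⁴.
1/ε₁ + 1/ε₂ − 1 = 1.429 + 2.222 − 1 = 2.651.
q = 5.67×10⁻⁸ × 1.363×10¹¹ / 2.651.

q ≈ 2920 W/m²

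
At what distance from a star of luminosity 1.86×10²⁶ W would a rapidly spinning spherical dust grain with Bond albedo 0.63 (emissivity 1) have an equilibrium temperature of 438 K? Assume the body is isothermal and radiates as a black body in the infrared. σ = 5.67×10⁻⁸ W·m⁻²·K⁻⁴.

For an isothermal black-emitting sphere, (1−a)S·πr² = σ·4πr²·T⁴ ⇒ S = 4σT⁴/(1−a).
S = 4·5.67×10⁻⁸·(438)⁴/0.370 = 22560 W/m².
Flux falls as S = L/(4πd²), so d = √(L/(4πS)) = √(1.86×10²⁶/(4π·22560)).

d ≈ 2.56×10¹⁰ m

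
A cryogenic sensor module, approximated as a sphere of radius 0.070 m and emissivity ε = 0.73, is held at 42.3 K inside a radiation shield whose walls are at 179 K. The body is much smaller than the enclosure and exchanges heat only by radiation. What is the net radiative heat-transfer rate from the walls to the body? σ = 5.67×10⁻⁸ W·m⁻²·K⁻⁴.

For a small grey body in a large enclosure: P_net = εσA(T_body⁴ − T_wall⁴).
A = 4πr² = 0.06158 m²; T_body⁴ − T_wall⁴ = 3.202×10⁶ − 1.027×10⁹ = -1.023×10⁹ K⁴.
|P_net| = 0.73·5.67×10⁻⁸·0.06158·1.023×10⁹.

P_net ≈ 2.61 W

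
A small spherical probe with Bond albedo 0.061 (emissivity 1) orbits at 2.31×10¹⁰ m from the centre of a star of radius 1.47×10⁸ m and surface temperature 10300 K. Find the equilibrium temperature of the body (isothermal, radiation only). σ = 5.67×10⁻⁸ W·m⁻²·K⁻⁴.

The star's surface emits σT_*⁴; at distance d the flux is S = σT_*⁴(R_*/d)².
S = 5.67×10⁻⁸·(10300)⁴·(1.47×10⁸/2.31×10¹⁰)² = 25840 W/m².
For an isothermal sphere T⁴ = (1−a)S/(4σ) = 1.070×10¹¹ K⁴.

T ≈ 572 K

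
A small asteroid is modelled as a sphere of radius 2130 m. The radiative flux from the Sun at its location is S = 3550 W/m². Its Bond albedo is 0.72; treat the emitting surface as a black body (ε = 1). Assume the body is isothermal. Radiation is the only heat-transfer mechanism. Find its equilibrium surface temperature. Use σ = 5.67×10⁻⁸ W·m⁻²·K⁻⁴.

T ≈ 257 K

At equilibrium, absorbed power = emitted power.
Absorbing cross-section = πr² = 1.425×10⁷ m²; emitting surface = 4πr² = 5.701×10⁷ m² (ratio 4).
(1−a)S·A_cross = εσ·A_surf·T⁴  ⇒  T⁴ = (1−a)S/(4σ).
T⁴ = 0.280·3550/(4·5.67×10⁻⁸) = 4.383×10⁹ K⁴.
T = (4.383×10⁹)^(1/4).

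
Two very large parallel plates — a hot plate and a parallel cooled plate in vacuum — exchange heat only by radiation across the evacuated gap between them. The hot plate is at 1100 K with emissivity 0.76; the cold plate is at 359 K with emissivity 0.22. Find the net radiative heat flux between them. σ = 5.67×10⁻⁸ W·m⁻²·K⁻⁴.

q ≈ 16900 W/m²

For two infinite grey parallel plates, q = σ(T₁⁴ − T₂⁴)/(1/ε₁ + 1/ε₂ − 1).
T₁⁴ − T₂⁴ = 1.464×10¹² − 1.661×10¹⁰ = 1.447×10¹² K⁴.
1/ε₁ + 1/ε₂ − 1 = 1.316 + 4.545 − 1 = 4.861.
q = 5.67×10⁻⁸ × 1.447×10¹² / 4.861.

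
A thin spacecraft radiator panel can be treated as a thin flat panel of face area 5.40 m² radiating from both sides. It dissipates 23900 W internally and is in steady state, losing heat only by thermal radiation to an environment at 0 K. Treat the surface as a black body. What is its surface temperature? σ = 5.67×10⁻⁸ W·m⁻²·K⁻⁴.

T ≈ 444 K

Steady state: internal power = radiated power, P = εσA T⁴.
Radiating area A = 2·5.40 = 10.80 m².
T⁴ = P/(εσA) = 23900/(1.0·5.67×10⁻⁸·10.80) = 3.903×10¹⁰ K⁴.
T = (3.903×10¹⁰)^(1/4).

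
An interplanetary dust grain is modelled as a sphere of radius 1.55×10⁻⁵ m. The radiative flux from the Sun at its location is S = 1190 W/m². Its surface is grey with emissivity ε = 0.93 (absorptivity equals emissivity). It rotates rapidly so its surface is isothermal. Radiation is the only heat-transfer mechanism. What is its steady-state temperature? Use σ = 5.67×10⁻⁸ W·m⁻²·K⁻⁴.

T ≈ 269 K

At equilibrium, absorbed power = emitted power.
Absorbing cross-section = πr² = 7.548×10⁻¹⁰ m²; emitting surface = 4πr² = 3.019×10⁻⁹ m² (ratio 4).
εS·A_cross = εσ·A_surf·T⁴  ⇒  T⁴ = S/(4σ)   (ε cancels).
T⁴ = 1190/(4·5.67×10⁻⁸) = 5.247×10⁹ K⁴.
T = (5.247×10⁹)^(1/4).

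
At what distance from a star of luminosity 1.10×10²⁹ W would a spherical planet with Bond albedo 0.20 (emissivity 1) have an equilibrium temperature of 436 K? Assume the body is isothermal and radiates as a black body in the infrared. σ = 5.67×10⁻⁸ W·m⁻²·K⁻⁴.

d ≈ 9.24×10¹¹ m

For an isothermal black-emitting sphere, (1−a)S·πr² = σ·4πr²·T⁴ ⇒ S = 4σT⁴/(1−a).
S = 4·5.67×10⁻⁸·(436)⁴/0.800 = 10240 W/m².
Flux falls as S = L/(4πd²), so d = √(L/(4πS)) = √(1.10×10²⁹/(4π·10240)).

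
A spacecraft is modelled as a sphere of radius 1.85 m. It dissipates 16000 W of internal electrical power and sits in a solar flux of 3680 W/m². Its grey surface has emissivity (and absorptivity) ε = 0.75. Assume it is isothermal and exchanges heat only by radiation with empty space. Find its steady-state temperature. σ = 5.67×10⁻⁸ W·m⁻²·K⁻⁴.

T ≈ 398 K

At steady state, absorbed solar power + internal power = radiated power.
Absorbed: α·S·A_cross = 0.75·3680·10.75 = 29680 W (cross-section πr²).
Total input = 29680 + 16000 = 45680 W.
Radiated: εσ·A_surf·T⁴ with A_surf = 4πr² = 43.01 m².
T⁴ = 45680/(0.75·5.67×10⁻⁸·43.01) = 2.497×10¹⁰ K⁴.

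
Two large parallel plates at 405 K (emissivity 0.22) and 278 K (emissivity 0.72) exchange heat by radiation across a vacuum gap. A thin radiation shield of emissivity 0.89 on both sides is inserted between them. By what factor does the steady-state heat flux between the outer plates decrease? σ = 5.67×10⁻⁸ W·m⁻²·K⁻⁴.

factor ≈ 1.25

Without shield: q₀ = σΔ(T⁴)/(1/ε₁+1/ε₂−1) with denominator 4.934.
With shield the two gaps are in series; the resistances add: (1/ε₁+1/ε_s−1)+(1/ε_s+1/ε₂−1) = 4.669+1.512 = 6.182.
Heat-flux ratio q₀/q = 6.182/4.934.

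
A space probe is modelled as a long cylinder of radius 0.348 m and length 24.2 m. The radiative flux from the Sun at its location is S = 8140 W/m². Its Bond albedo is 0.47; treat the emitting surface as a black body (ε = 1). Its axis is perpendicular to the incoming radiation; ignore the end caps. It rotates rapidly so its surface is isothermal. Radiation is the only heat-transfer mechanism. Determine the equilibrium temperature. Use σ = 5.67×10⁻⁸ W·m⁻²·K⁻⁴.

T ≈ 394 K

At equilibrium, absorbed power = emitted power.
Absorbing cross-section = 2rL = 16.84 m²; emitting surface = 2πrL = 52.91 m² (ratio π).
(1−a)S·A_cross = εσ·A_surf·T⁴  ⇒  T⁴ = (1−a)S/(πσ).
T⁴ = 0.530·8140/(π·5.67×10⁻⁸) = 2.422×10¹⁰ K⁴.
T = (2.422×10¹⁰)^(1/4).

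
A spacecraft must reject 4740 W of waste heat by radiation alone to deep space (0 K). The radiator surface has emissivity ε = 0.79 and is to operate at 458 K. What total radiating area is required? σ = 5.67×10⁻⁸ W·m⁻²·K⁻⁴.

P = εσA T⁴ ⇒ A = P/(εσT⁴).
T⁴ = 4.400×10¹⁰ K⁴.
A = 4740/(0.79 × 5.67×10⁻⁸ × 4.400×10¹⁰).

A ≈ 2.40 m²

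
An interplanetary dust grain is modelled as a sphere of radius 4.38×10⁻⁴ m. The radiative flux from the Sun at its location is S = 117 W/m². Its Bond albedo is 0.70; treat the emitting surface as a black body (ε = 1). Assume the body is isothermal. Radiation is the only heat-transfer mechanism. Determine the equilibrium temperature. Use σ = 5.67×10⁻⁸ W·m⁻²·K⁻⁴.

At equilibrium, absorbed power = emitted power.
Absorbing cross-section = πr² = 6.027×10⁻⁷ m²; emitting surface = 4πr² = 2.411×10⁻⁶ m² (ratio 4).
(1−a)S·A_cross = εσ·A_surf·T⁴  ⇒  T⁴ = (1−a)S/(4σ).
T⁴ = 0.300·117/(4·5.67×10⁻⁸) = 1.548×10⁸ K⁴.
T = (1.548×10⁸)^(1/4).

T ≈ 112 K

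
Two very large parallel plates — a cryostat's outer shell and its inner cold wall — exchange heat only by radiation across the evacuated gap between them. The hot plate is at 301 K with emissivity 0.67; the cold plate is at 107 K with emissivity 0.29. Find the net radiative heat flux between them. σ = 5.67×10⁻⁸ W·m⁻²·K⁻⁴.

For two infinite grey parallel plates, q = σ(T₁⁴ − T₂⁴)/(1/ε₁ + 1/ε₂ − 1).
T₁⁴ − T₂⁴ = 8.209×10⁹ − 1.311×10⁸ = 8.077×10⁹ K⁴.
1/ε₁ + 1/ε₂ − 1 = 1.493 + 3.448 − 1 = 3.941.
q = 5.67×10⁻⁸ × 8.077×10⁹ / 3.941.

q ≈ 116 W/m²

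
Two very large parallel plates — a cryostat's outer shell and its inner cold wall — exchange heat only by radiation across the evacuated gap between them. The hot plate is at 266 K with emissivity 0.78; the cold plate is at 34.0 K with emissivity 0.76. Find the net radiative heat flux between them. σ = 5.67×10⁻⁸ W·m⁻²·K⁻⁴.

For two infinite grey parallel plates, q = σ(T₁⁴ − T₂⁴)/(1/ε₁ + 1/ε₂ − 1).
T₁⁴ − T₂⁴ = 5.006×10⁹ − 1.336×10⁶ = 5.005×10⁹ K⁴.
1/ε₁ + 1/ε₂ − 1 = 1.282 + 1.316 − 1 = 1.598.
q = 5.67×10⁻⁸ × 5.005×10⁹ / 1.598.

q ≈ 178 W/m²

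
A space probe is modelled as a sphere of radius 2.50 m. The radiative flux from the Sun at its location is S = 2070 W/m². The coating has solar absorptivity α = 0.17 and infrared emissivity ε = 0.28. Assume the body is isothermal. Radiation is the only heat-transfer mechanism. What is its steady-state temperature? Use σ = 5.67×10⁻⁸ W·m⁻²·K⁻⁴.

At equilibrium, absorbed power = emitted power.
Absorbing cross-section = πr² = 19.63 m²; emitting surface = 4πr² = 78.54 m² (ratio 4).
αS·A_cross = εσ·A_surf·T⁴  ⇒  T⁴ = αS/(ε·4σ).
T⁴ = 0.170·2070/(0.28·4·5.67×10⁻⁸) = 5.541×10⁹ K⁴.
T = (5.541×10⁹)^(1/4).

T ≈ 273 K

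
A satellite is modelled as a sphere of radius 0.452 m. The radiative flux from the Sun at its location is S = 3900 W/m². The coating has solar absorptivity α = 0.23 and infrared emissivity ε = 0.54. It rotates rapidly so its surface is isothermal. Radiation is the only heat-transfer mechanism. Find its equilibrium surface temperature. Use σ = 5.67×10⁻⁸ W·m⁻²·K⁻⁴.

At equilibrium, absorbed power = emitted power.
Absorbing cross-section = πr² = 0.6418 m²; emitting surface = 4πr² = 2.567 m² (ratio 4).
αS·A_cross = εσ·A_surf·T⁴  ⇒  T⁴ = αS/(ε·4σ).
T⁴ = 0.230·3900/(0.54·4·5.67×10⁻⁸) = 7.324×10⁹ K⁴.
T = (7.324×10⁹)^(1/4).

T ≈ 293 K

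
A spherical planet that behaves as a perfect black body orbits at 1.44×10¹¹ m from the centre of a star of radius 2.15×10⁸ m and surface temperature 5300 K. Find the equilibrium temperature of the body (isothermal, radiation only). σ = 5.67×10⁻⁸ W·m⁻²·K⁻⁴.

The star's surface emits σT_*⁴; at distance d the flux is S = σT_*⁴(R_*/d)².
S = 5.67×10⁻⁸·(5300)⁴·(2.15×10⁸/1.44×10¹¹)² = 99.73 W/m².
For an isothermal sphere T⁴ = (1−a)S/(4σ) = 4.397×10⁸ K⁴.

T ≈ 145 K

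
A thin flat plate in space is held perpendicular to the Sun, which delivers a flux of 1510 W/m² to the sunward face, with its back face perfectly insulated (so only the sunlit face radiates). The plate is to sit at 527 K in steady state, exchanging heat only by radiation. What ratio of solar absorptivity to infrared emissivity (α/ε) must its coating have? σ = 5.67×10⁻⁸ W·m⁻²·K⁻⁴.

α/ε ≈ 2.90

Balance: αS·A = εσ·1A·T⁴ ⇒ α/ε = σT⁴/S.
α/ε = 5.67×10⁻⁸·(527)⁴/1510 = 5.67×10⁻⁸·7.713×10¹⁰/1510.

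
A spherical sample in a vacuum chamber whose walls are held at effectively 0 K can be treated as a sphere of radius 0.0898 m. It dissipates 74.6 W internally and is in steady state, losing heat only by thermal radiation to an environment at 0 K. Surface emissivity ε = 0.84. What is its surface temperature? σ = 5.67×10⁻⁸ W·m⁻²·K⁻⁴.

Steady state: internal power = radiated power, P = εσA T⁴.
Radiating area A = 4πr² = 0.1013 m².
T⁴ = P/(εσA) = 74.6/(0.84·5.67×10⁻⁸·0.1013) = 1.546×10¹⁰ K⁴.
T = (1.546×10¹⁰)^(1/4).

T ≈ 353 K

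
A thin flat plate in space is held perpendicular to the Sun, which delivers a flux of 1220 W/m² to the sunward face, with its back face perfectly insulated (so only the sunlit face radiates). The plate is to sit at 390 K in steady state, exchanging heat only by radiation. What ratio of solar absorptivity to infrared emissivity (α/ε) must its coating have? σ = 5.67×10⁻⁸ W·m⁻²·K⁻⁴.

α/ε ≈ 1.08

Balance: αS·A = εσ·1A·T⁴ ⇒ α/ε = σT⁴/S.
α/ε = 5.67×10⁻⁸·(390)⁴/1220 = 5.67×10⁻⁸·2.313×10¹⁰/1220.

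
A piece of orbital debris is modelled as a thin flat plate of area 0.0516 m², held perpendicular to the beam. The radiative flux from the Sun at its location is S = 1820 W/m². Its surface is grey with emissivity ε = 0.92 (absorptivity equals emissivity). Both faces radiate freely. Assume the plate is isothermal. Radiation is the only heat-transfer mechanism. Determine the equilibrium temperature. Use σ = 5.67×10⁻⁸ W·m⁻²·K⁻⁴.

At equilibrium, absorbed power = emitted power.
Absorbing cross-section = A = 0.05160 m²; emitting surface = 2A = 0.1032 m² (ratio 2).
εS·A_cross = εσ·A_surf·T⁴  ⇒  T⁴ = S/(2σ)   (ε cancels).
T⁴ = 1820/(2·5.67×10⁻⁸) = 1.605×10¹⁰ K⁴.
T = (1.605×10¹⁰)^(1/4).

T ≈ 356 K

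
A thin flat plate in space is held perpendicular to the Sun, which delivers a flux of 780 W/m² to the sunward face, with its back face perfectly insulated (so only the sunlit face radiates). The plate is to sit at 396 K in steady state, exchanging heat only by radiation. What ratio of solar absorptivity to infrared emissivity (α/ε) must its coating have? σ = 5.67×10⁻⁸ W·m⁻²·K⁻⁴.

Balance: αS·A = εσ·1A·T⁴ ⇒ α/ε = σT⁴/S.
α/ε = 5.67×10⁻⁸·(396)⁴/780 = 5.67×10⁻⁸·2.459×10¹⁰/780.

α/ε ≈ 1.79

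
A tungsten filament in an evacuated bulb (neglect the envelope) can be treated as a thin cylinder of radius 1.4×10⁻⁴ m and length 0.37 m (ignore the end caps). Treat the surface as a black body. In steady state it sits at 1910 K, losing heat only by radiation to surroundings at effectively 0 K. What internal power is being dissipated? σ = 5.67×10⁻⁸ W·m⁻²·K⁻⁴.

Steady state: P = εσA T⁴.
A = 2πrL = 3.255×10⁻⁴ m²; T⁴ = (1910)⁴ = 1.331×10¹³ K⁴.
P = 1.0 × 5.67×10⁻⁸ × 3.255×10⁻⁴ × 1.331×10¹³.

P ≈ 246 W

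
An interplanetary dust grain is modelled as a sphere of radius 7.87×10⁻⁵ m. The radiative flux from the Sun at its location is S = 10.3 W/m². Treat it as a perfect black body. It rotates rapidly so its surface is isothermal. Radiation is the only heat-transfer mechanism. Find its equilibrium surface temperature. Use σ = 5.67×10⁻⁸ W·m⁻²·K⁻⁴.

At equilibrium, absorbed power = emitted power.
Absorbing cross-section = πr² = 1.946×10⁻⁸ m²; emitting surface = 4πr² = 7.783×10⁻⁸ m² (ratio 4).
S·A_cross = εσ·A_surf·T⁴  ⇒  T⁴ = S/(4σ).
T⁴ = 1.00·10.3/(4·5.67×10⁻⁸) = 4.541×10⁷ K⁴.
T = (4.541×10⁷)^(1/4).

T ≈ 82.1 K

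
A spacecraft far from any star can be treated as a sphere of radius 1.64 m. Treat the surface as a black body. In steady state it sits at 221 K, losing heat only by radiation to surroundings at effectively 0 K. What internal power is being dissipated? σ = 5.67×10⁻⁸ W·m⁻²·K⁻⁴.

Steady state: P = εσA T⁴.
A = 4πr² = 33.80 m²; T⁴ = (221)⁴ = 2.385×10⁹ K⁴.
P = 1.0 × 5.67×10⁻⁸ × 33.80 × 2.385×10⁹.

P ≈ 4570 W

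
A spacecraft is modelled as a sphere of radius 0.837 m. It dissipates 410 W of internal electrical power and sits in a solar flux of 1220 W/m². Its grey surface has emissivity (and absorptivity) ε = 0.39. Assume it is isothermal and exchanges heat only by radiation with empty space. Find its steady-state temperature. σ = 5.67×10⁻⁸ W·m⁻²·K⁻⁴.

At steady state, absorbed solar power + internal power = radiated power.
Absorbed: α·S·A_cross = 0.39·1220·2.201 = 1047 W (cross-section πr²).
Total input = 1047 + 410 = 1457 W.
Radiated: εσ·A_surf·T⁴ with A_surf = 4πr² = 8.804 m².
T⁴ = 1457/(0.39·5.67×10⁻⁸·8.804) = 7.485×10⁹ K⁴.

T ≈ 294 K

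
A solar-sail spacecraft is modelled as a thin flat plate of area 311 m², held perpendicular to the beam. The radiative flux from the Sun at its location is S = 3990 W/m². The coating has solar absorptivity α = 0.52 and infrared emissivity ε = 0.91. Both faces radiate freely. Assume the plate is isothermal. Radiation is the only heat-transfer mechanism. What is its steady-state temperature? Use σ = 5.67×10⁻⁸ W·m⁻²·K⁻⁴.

T ≈ 377 K

At equilibrium, absorbed power = emitted power.
Absorbing cross-section = A = 311.0 m²; emitting surface = 2A = 622.0 m² (ratio 2).
αS·A_cross = εσ·A_surf·T⁴  ⇒  T⁴ = αS/(ε·2σ).
T⁴ = 0.520·3990/(0.91·2·5.67×10⁻⁸) = 2.011×10¹⁰ K⁴.
T = (2.011×10¹⁰)^(1/4).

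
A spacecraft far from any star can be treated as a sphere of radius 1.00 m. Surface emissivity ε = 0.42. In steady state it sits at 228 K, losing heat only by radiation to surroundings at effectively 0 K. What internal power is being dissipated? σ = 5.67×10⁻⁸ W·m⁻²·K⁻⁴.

P ≈ 809 W

Steady state: P = εσA T⁴.
A = 4πr² = 12.57 m²; T⁴ = (228)⁴ = 2.702×10⁹ K⁴.
P = 0.42 × 5.67×10⁻⁸ × 12.57 × 2.702×10⁹.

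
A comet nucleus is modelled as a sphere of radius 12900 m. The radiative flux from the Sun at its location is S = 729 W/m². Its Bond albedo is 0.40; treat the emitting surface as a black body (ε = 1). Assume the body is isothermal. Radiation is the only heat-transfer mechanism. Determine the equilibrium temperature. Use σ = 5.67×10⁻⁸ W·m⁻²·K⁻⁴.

T ≈ 210 K

At equilibrium, absorbed power = emitted power.
Absorbing cross-section = πr² = 5.228×10⁸ m²; emitting surface = 4πr² = 2.091×10⁹ m² (ratio 4).
(1−a)S·A_cross = εσ·A_surf·T⁴  ⇒  T⁴ = (1−a)S/(4σ).
T⁴ = 0.600·729/(4·5.67×10⁻⁸) = 1.929×10⁹ K⁴.
T = (1.929×10⁹)^(1/4).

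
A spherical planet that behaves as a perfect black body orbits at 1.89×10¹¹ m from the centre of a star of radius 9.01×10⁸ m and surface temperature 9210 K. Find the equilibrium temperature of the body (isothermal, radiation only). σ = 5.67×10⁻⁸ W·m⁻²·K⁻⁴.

The star's surface emits σT_*⁴; at distance d the flux is S = σT_*⁴(R_*/d)².
S = 5.67×10⁻⁸·(9210)⁴·(9.01×10⁸/1.89×10¹¹)² = 9271 W/m².
For an isothermal sphere T⁴ = (1−a)S/(4σ) = 4.088×10¹⁰ K⁴.

T ≈ 450 K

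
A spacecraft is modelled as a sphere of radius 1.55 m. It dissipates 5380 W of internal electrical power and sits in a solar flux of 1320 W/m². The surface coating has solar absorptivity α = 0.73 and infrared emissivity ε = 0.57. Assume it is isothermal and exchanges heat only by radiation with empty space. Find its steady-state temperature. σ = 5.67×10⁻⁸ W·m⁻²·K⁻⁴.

T ≈ 337 K

At steady state, absorbed solar power + internal power = radiated power.
Absorbed: α·S·A_cross = 0.73·1320·7.548 = 7273 W (cross-section πr²).
Total input = 7273 + 5380 = 12650 W.
Radiated: εσ·A_surf·T⁴ with A_surf = 4πr² = 30.19 m².
T⁴ = 12650/(0.57·5.67×10⁻⁸·30.19) = 1.297×10¹⁰ K⁴.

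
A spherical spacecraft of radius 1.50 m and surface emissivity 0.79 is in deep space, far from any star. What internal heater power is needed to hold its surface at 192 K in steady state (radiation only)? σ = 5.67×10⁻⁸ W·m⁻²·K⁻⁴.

P ≈ 1720 W

P = εσ·4πr²·T⁴.
4πr² = 28.27 m²; T⁴ = 1.359×10⁹ K⁴.
P = 0.79·5.67×10⁻⁸·28.27·1.359×10⁹.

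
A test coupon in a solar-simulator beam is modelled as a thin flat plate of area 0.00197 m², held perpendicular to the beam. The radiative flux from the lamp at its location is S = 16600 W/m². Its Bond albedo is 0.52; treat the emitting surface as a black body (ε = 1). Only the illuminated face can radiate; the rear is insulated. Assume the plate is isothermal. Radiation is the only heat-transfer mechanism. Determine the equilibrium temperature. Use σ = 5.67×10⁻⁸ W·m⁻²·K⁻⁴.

At equilibrium, absorbed power = emitted power.
Absorbing cross-section = A = 0.001970 m²; emitting surface = A = 0.001970 m² (ratio 1).
(1−a)S·A_cross = εσ·A_surf·T⁴  ⇒  T⁴ = (1−a)S/(1σ).
T⁴ = 0.480·16600/(1·5.67×10⁻⁸) = 1.405×10¹¹ K⁴.
T = (1.405×10¹¹)^(1/4).

T ≈ 612 K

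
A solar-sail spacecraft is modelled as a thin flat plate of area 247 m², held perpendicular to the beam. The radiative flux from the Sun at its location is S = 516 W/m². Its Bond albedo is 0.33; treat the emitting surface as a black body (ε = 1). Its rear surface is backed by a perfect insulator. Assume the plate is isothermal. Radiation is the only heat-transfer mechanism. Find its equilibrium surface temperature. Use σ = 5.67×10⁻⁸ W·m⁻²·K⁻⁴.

T ≈ 279 K

At equilibrium, absorbed power = emitted power.
Absorbing cross-section = A = 247.0 m²; emitting surface = A = 247.0 m² (ratio 1).
(1−a)S·A_cross = εσ·A_surf·T⁴  ⇒  T⁴ = (1−a)S/(1σ).
T⁴ = 0.670·516/(1·5.67×10⁻⁸) = 6.097×10⁹ K⁴.
T = (6.097×10⁹)^(1/4).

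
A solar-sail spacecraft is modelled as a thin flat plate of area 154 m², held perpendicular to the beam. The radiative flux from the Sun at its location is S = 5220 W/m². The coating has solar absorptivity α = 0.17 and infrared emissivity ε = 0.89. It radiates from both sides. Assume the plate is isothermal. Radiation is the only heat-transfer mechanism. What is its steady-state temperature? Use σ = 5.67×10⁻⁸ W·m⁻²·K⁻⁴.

At equilibrium, absorbed power = emitted power.
Absorbing cross-section = A = 154.0 m²; emitting surface = 2A = 308.0 m² (ratio 2).
αS·A_cross = εσ·A_surf·T⁴  ⇒  T⁴ = αS/(ε·2σ).
T⁴ = 0.170·5220/(0.89·2·5.67×10⁻⁸) = 8.793×10⁹ K⁴.
T = (8.793×10⁹)^(1/4).

T ≈ 306 K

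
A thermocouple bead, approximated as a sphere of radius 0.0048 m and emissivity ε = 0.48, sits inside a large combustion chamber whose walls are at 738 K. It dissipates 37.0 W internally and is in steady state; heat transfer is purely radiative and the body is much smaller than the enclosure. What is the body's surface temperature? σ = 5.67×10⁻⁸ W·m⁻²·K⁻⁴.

For a small grey body in a large enclosure, net radiated power = εσA(T⁴ − T_w⁴).
Steady state: P = εσA(T⁴ − T_w⁴) with A = 4πr² = 2.895×10⁻⁴ m².
T⁴ = P/(εσA) + T_w⁴ = 37.0/(0.48·5.67×10⁻⁸·2.895×10⁻⁴) + (738)⁴
    = 4.696×10¹² + 2.966×10¹¹ = 4.992×10¹² K⁴.

T ≈ 1490 K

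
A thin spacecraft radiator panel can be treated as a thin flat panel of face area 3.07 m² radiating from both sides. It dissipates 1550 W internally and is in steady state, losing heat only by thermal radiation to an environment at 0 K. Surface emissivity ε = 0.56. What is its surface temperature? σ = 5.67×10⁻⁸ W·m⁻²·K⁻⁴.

T ≈ 299 K

Steady state: internal power = radiated power, P = εσA T⁴.
Radiating area A = 2·3.07 = 6.140 m².
T⁴ = P/(εσA) = 1550/(0.56·5.67×10⁻⁸·6.140) = 7.950×10⁹ K⁴.
T = (7.950×10⁹)^(1/4).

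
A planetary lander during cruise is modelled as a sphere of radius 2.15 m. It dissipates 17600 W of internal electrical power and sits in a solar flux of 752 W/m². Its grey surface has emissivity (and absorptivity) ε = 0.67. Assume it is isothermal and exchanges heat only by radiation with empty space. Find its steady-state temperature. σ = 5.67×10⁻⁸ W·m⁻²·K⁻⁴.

At steady state, absorbed solar power + internal power = radiated power.
Absorbed: α·S·A_cross = 0.67·752·14.52 = 7317 W (cross-section πr²).
Total input = 7317 + 17600 = 24920 W.
Radiated: εσ·A_surf·T⁴ with A_surf = 4πr² = 58.09 m².
T⁴ = 24920/(0.67·5.67×10⁻⁸·58.09) = 1.129×10¹⁰ K⁴.

T ≈ 326 K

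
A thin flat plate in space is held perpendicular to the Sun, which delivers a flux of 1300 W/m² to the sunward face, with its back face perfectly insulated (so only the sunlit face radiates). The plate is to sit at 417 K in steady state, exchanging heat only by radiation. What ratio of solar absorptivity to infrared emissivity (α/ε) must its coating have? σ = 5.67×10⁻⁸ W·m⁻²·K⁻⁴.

Balance: αS·A = εσ·1A·T⁴ ⇒ α/ε = σT⁴/S.
α/ε = 5.67×10⁻⁸·(417)⁴/1300 = 5.67×10⁻⁸·3.024×10¹⁰/1300.

α/ε ≈ 1.32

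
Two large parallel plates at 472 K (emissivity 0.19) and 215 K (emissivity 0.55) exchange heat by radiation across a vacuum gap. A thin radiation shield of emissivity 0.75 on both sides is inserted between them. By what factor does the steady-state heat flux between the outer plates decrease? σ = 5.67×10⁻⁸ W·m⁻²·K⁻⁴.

Without shield: q₀ = σΔ(T⁴)/(1/ε₁+1/ε₂−1) with denominator 6.081.
With shield the two gaps are in series; the resistances add: (1/ε₁+1/ε_s−1)+(1/ε_s+1/ε₂−1) = 5.596+2.152 = 7.748.
Heat-flux ratio q₀/q = 7.748/6.081.

factor ≈ 1.27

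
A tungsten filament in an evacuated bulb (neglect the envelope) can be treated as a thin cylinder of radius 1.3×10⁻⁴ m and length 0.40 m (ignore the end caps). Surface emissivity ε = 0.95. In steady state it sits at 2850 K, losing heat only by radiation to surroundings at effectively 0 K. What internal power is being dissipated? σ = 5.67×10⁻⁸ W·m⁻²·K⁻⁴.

Steady state: P = εσA T⁴.
A = 2πrL = 3.267×10⁻⁴ m²; T⁴ = (2850)⁴ = 6.598×10¹³ K⁴.
P = 0.95 × 5.67×10⁻⁸ × 3.267×10⁻⁴ × 6.598×10¹³.

P ≈ 1160 W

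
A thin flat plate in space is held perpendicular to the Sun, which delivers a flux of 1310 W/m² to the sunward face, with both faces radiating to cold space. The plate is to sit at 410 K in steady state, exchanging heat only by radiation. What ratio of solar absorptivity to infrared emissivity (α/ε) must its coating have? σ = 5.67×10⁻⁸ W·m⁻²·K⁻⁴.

α/ε ≈ 2.45

Balance: αS·A = εσ·2A·T⁴ ⇒ α/ε = 2σT⁴/S.
α/ε = 2·5.67×10⁻⁸·(410)⁴/1310 = 2·5.67×10⁻⁸·2.826×10¹⁰/1310.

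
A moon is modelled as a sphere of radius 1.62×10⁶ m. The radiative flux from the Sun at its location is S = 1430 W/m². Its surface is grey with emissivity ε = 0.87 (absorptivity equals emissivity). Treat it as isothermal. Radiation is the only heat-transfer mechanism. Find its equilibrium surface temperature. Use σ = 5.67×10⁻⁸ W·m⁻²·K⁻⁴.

At equilibrium, absorbed power = emitted power.
Absorbing cross-section = πr² = 8.245×10¹² m²; emitting surface = 4πr² = 3.298×10¹³ m² (ratio 4).
εS·A_cross = εσ·A_surf·T⁴  ⇒  T⁴ = S/(4σ)   (ε cancels).
T⁴ = 1430/(4·5.67×10⁻⁸) = 6.305×10⁹ K⁴.
T = (6.305×10⁹)^(1/4).

T ≈ 282 K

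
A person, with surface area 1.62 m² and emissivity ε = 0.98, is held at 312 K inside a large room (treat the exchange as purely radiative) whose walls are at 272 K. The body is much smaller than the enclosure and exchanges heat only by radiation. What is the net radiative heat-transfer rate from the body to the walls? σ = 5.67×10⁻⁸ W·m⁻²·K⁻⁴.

P_net ≈ 360 W

For a small grey body in a large enclosure: P_net = εσA(T_body⁴ − T_wall⁴).
A = 1.62 m²; T_body⁴ − T_wall⁴ = 9.476×10⁹ − 5.474×10⁹ = 4.002×10⁹ K⁴.
|P_net| = 0.98·5.67×10⁻⁸·1.620·4.002×10⁹.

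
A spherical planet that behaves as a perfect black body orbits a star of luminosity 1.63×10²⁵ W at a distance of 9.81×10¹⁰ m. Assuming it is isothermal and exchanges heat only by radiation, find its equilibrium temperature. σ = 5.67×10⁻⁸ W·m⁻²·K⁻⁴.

First find the stellar flux at distance d: S = L/(4πd²) = 1.63×10²⁵/(4π·(9.81×10¹⁰)²) = 134.8 W/m².
For an isothermal sphere, absorbed (1−a)S·πr² = emitted σ·4πr²·T⁴, so T⁴ = (1−a)S/(4σ).
T⁴ = 1.00·134.8/(4·5.67×10⁻⁸) = 5.943×10⁸ K⁴.

T ≈ 156 K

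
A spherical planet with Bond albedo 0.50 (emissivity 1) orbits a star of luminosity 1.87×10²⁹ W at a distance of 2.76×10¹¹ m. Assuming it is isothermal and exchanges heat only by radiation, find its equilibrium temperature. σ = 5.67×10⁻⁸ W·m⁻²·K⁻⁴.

T ≈ 810 K

First find the stellar flux at distance d: S = L/(4πd²) = 1.87×10²⁹/(4π·(2.76×10¹¹)²) = 1.954×10⁵ W/m².
For an isothermal sphere, absorbed (1−a)S·πr² = emitted σ·4πr²·T⁴, so T⁴ = (1−a)S/(4σ).
T⁴ = 0.500·1.954×10⁵/(4·5.67×10⁻⁸) = 4.307×10¹¹ K⁴.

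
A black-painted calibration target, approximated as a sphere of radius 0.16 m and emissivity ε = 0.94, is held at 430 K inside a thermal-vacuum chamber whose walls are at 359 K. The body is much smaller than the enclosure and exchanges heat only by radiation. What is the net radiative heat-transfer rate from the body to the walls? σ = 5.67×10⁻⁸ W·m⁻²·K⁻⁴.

For a small grey body in a large enclosure: P_net = εσA(T_body⁴ − T_wall⁴).
A = 4πr² = 0.3217 m²; T_body⁴ − T_wall⁴ = 3.419×10¹⁰ − 1.661×10¹⁰ = 1.758×10¹⁰ K⁴.
|P_net| = 0.94·5.67×10⁻⁸·0.3217·1.758×10¹⁰.

P_net ≈ 301 W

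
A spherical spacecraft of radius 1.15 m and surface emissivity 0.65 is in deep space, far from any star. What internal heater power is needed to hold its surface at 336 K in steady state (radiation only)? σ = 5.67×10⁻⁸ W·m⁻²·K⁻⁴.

P = εσ·4πr²·T⁴.
4πr² = 16.62 m²; T⁴ = 1.275×10¹⁰ K⁴.
P = 0.65·5.67×10⁻⁸·16.62·1.275×10¹⁰.

P ≈ 7810 W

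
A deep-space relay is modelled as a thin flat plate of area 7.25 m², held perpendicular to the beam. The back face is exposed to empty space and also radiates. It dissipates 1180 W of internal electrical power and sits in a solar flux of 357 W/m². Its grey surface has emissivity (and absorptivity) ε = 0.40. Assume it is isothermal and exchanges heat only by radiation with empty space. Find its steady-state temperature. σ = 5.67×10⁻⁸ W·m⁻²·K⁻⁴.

T ≈ 286 K

At steady state, absorbed solar power + internal power = radiated power.
Absorbed: α·S·A_cross = 0.40·357·7.250 = 1035 W (cross-section A).
Total input = 1035 + 1180 = 2215 W.
Radiated: εσ·A_surf·T⁴ with A_surf = 2A = 14.50 m².
T⁴ = 2215/(0.40·5.67×10⁻⁸·14.50) = 6.736×10⁹ K⁴.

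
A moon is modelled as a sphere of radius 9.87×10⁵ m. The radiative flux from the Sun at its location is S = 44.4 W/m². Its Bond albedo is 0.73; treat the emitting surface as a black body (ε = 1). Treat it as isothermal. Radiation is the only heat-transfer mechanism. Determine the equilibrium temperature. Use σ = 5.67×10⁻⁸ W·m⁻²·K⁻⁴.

T ≈ 85.3 K

At equilibrium, absorbed power = emitted power.
Absorbing cross-section = πr² = 3.060×10¹² m²; emitting surface = 4πr² = 1.224×10¹³ m² (ratio 4).
(1−a)S·A_cross = εσ·A_surf·T⁴  ⇒  T⁴ = (1−a)S/(4σ).
T⁴ = 0.270·44.4/(4·5.67×10⁻⁸) = 5.286×10⁷ K⁴.
T = (5.286×10⁷)^(1/4).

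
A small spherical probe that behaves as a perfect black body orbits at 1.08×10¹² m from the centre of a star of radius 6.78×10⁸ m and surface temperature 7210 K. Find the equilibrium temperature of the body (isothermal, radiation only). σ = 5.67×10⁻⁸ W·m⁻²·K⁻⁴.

T ≈ 128 K

The star's surface emits σT_*⁴; at distance d the flux is S = σT_*⁴(R_*/d)².
S = 5.67×10⁻⁸·(7210)⁴·(6.78×10⁸/1.08×10¹²)² = 60.39 W/m².
For an isothermal sphere T⁴ = (1−a)S/(4σ) = 2.663×10⁸ K⁴.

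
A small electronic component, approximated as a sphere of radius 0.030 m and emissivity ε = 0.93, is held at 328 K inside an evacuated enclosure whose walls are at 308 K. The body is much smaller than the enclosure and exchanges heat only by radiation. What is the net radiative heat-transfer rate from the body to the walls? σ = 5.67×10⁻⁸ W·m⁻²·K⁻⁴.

For a small grey body in a large enclosure: P_net = εσA(T_body⁴ − T_wall⁴).
A = 4πr² = 0.01131 m²; T_body⁴ − T_wall⁴ = 1.157×10¹⁰ − 8.999×10⁹ = 2.575×10⁹ K⁴.
|P_net| = 0.93·5.67×10⁻⁸·0.01131·2.575×10⁹.

P_net ≈ 1.54 W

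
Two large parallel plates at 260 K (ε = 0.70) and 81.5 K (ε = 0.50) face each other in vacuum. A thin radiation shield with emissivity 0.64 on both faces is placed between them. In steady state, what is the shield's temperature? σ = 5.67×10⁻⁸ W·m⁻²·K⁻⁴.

T_s ≈ 226 K

In steady state the net flux on the hot side equals that on the cold side.
σ(T₁⁴−T_s⁴)/D₁ = σ(T_s⁴−T₂⁴)/D₂, with D₁ = 1/ε₁+1/ε_s−1 = 1.991, D₂ = 1/ε_s+1/ε₂−1 = 2.562.
Solve for T_s⁴: T_s⁴ = (D₂·T₁⁴ + D₁·T₂⁴)/(D₁+D₂) = 2.591×10⁹ K⁴.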